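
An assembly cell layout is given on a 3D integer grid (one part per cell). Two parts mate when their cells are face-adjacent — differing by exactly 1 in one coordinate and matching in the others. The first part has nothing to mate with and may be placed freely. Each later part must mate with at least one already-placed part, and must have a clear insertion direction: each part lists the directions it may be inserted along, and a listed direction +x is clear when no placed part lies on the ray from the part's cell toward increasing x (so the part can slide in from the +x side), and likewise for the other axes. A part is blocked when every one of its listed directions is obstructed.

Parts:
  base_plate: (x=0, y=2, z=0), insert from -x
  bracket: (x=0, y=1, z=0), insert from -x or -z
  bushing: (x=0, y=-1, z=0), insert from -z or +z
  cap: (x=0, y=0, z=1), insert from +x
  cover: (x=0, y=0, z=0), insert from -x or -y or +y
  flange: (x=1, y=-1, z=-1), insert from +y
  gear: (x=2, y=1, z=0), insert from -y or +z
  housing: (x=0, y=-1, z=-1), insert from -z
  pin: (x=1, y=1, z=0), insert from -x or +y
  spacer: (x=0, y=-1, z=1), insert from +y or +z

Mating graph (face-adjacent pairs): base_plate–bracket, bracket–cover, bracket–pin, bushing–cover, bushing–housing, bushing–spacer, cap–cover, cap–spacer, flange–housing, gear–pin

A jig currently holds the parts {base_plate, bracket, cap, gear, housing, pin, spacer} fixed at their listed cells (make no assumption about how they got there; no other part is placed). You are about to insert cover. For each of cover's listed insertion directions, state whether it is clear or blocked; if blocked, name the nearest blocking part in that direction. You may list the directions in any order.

+y: blocked by bracket; -x: clear; -y: clear

-x: ray from cover(0, 0, 0) has no placed part ⇒ clear
-y: ray from cover(0, 0, 0) has no placed part ⇒ clear
+y: nearest on ray is bracket@(0, 1, 0) ⇒ blocked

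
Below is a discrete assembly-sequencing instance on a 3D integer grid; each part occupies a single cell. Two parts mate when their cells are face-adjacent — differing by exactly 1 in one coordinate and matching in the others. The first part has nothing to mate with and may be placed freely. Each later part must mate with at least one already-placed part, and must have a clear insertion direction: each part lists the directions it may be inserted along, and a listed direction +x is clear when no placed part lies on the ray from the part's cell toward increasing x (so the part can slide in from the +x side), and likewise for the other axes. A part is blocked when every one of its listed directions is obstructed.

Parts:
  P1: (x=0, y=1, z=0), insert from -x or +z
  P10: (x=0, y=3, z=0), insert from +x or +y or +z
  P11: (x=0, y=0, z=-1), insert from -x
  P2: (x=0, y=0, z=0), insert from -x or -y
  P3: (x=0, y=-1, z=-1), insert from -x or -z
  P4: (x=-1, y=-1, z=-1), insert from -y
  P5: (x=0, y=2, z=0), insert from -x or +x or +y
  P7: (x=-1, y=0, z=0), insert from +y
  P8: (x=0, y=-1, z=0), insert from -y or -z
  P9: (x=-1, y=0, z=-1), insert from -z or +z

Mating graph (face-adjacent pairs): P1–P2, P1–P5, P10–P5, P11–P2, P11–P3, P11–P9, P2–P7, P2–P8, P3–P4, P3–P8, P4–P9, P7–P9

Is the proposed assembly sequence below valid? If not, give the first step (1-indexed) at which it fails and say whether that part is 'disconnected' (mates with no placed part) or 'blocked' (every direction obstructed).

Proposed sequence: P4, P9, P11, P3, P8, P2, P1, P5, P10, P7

Invalid at step 3 (blocked)

1. P4@(-1, -1, -1) [-y clear] — {P4}
2. P9@(-1, 0, -1) [-z clear] — {P4, P9}
3. P11@(0, 0, -1) — -x all obstructed ⇒ blocked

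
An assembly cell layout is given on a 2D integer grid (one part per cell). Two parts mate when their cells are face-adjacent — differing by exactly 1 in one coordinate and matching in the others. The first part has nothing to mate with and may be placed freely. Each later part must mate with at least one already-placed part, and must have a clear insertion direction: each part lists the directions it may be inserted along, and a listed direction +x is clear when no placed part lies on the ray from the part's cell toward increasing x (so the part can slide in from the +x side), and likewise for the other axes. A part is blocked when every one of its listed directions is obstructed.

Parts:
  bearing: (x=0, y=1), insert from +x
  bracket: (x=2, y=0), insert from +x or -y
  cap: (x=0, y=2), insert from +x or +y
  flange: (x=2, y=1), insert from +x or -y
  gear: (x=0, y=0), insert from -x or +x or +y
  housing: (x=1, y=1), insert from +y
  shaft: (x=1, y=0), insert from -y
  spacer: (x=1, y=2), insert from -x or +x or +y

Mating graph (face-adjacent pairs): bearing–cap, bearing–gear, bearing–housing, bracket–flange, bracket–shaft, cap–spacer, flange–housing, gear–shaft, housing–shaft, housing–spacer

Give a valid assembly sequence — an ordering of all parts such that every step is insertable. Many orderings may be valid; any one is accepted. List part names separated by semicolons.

1. bracket@(2, 0) [+x clear] — {bracket}
2. shaft@(1, 0) [-y clear] — {bracket, shaft}
3. gear@(0, 0) [-x clear] — {bracket, gear, shaft}
4. bearing@(0, 1) [+x clear] — {bearing, bracket, gear, shaft}
5. cap@(0, 2) [+x clear] — {bearing, bracket, cap, gear, shaft}
6. flange@(2, 1) [+x clear] — {bearing, bracket, cap, flange, gear, shaft}
7. housing@(1, 1) [+y clear] — {bearing, bracket, cap, flange, gear, housing, shaft}
8. spacer@(1, 2) [+x clear] — {bearing, bracket, cap, flange, gear, housing, shaft, spacer}

bracket; shaft; gear; bearing; cap; flange; housing; spacer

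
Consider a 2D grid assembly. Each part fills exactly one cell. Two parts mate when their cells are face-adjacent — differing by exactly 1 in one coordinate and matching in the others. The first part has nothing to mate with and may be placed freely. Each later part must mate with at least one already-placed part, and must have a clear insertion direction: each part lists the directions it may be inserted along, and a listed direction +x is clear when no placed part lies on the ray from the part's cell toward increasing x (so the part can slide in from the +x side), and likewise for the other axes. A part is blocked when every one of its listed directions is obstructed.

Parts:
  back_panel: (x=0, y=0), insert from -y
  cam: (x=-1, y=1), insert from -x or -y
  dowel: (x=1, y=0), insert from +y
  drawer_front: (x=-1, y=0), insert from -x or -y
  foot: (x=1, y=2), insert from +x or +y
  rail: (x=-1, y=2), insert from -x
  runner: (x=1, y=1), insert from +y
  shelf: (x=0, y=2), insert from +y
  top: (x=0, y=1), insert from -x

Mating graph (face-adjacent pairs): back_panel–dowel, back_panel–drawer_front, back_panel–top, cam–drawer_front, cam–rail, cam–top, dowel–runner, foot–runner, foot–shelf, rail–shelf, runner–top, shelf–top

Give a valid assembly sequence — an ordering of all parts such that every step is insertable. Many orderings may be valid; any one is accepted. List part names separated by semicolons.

top; cam; back_panel; dowel; runner; drawer_front; foot; rail; shelf

1. top@(0, 1) [-x clear] — {top}
2. cam@(-1, 1) [-x clear] — {cam, top}
3. back_panel@(0, 0) [-y clear] — {back_panel, cam, top}
4. dowel@(1, 0) [+y clear] — {back_panel, cam, dowel, top}
5. runner@(1, 1) [+y clear] — {back_panel, cam, dowel, runner, top}
6. drawer_front@(-1, 0) [-x clear] — {back_panel, cam, dowel, drawer_front, runner, top}
7. foot@(1, 2) [+x clear] — {back_panel, cam, dowel, drawer_front, foot, runner, top}
8. rail@(-1, 2) [-x clear] — {back_panel, cam, dowel, drawer_front, foot, rail, runner, top}
9. shelf@(0, 2) [+y clear] — {back_panel, cam, dowel, drawer_front, foot, rail, runner, shelf, top}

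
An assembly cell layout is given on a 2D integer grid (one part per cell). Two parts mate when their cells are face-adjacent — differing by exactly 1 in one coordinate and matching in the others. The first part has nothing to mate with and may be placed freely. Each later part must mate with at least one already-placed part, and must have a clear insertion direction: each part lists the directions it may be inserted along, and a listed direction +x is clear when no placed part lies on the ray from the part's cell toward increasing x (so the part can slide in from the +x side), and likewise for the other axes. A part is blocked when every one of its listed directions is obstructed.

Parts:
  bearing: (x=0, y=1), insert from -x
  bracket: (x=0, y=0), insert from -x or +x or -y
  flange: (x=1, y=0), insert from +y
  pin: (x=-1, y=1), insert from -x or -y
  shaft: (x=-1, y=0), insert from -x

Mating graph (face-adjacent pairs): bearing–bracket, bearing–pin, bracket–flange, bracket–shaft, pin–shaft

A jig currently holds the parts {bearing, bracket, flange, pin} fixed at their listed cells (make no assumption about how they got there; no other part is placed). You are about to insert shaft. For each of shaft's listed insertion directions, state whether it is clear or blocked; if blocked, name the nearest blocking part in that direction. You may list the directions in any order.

-x: ray from shaft(-1, 0) has no placed part ⇒ clear

-x: clear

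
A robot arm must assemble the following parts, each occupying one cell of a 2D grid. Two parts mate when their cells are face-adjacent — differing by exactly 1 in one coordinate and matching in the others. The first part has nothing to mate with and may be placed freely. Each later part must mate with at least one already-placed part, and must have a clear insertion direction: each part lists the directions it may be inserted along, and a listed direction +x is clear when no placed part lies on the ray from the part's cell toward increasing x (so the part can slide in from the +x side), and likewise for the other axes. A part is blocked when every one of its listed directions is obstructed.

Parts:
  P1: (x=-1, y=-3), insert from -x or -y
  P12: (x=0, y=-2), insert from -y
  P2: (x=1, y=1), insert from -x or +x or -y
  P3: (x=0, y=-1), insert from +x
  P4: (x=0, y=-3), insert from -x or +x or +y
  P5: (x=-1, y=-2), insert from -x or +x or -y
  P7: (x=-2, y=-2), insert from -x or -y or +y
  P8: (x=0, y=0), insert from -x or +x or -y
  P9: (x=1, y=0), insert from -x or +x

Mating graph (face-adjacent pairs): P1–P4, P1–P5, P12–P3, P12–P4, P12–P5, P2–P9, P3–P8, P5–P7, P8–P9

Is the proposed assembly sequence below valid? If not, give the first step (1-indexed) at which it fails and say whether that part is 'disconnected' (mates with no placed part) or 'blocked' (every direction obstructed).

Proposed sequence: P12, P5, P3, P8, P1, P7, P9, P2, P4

1. P12@(0, -2) [-y clear] — {P12}
2. P5@(-1, -2) [-x clear] — {P12, P5}
3. P3@(0, -1) [+x clear] — {P12, P3, P5}
4. P8@(0, 0) [-x clear] — {P12, P3, P5, P8}
5. P1@(-1, -3) [-x clear] — {P1, P12, P3, P5, P8}
6. P7@(-2, -2) [-x clear] — {P1, P12, P3, P5, P7, P8}
7. P9@(1, 0) [+x clear] — {P1, P12, P3, P5, P7, P8, P9}
8. P2@(1, 1) [-x clear] — {P1, P12, P2, P3, P5, P7, P8, P9}
9. P4@(0, -3) [+x clear] — {P1, P12, P2, P3, P4, P5, P7, P8, P9}

Valid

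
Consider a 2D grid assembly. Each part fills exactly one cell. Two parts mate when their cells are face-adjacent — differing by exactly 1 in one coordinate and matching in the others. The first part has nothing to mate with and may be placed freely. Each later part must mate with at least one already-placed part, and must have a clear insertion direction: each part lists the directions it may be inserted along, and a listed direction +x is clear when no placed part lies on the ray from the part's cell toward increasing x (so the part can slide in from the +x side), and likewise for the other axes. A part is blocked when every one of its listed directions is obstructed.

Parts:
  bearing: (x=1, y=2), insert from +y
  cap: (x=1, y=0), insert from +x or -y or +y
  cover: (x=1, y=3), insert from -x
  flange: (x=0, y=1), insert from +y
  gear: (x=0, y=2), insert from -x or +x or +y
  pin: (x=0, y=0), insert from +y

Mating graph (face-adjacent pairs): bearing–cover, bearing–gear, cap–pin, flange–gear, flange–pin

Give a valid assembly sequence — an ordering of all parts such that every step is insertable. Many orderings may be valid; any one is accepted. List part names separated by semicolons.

pin; flange; gear; bearing; cover; cap

1. pin@(0, 0) [+y clear] — {pin}
2. flange@(0, 1) [+y clear] — {flange, pin}
3. gear@(0, 2) [-x clear] — {flange, gear, pin}
4. bearing@(1, 2) [+y clear] — {bearing, flange, gear, pin}
5. cover@(1, 3) [-x clear] — {bearing, cover, flange, gear, pin}
6. cap@(1, 0) [+x clear] — {bearing, cap, cover, flange, gear, pin}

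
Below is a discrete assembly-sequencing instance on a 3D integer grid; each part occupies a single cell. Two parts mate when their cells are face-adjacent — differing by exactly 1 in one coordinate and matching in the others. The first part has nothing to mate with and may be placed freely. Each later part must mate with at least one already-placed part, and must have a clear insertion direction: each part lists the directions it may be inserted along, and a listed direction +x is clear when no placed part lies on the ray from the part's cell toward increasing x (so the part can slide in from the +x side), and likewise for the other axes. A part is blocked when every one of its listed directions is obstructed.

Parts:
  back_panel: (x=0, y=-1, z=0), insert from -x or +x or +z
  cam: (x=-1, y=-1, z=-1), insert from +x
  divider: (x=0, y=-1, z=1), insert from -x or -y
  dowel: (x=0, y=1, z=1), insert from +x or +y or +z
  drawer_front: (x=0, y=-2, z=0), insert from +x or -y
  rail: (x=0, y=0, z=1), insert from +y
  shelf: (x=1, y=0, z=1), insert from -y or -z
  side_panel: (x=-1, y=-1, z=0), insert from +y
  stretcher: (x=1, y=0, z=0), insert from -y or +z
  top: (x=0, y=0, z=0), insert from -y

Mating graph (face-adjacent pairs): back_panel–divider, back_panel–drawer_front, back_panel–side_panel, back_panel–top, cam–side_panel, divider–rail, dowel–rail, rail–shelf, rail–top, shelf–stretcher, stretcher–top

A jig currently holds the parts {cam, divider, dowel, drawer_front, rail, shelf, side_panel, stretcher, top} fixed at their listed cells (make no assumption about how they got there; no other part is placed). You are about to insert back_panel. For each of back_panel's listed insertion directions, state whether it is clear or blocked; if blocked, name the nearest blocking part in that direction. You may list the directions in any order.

-x: nearest on ray is side_panel@(-1, -1, 0) ⇒ blocked
+x: ray from back_panel(0, -1, 0) has no placed part ⇒ clear
+z: nearest on ray is divider@(0, -1, 1) ⇒ blocked

+x: clear; +z: blocked by divider; -x: blocked by side_panel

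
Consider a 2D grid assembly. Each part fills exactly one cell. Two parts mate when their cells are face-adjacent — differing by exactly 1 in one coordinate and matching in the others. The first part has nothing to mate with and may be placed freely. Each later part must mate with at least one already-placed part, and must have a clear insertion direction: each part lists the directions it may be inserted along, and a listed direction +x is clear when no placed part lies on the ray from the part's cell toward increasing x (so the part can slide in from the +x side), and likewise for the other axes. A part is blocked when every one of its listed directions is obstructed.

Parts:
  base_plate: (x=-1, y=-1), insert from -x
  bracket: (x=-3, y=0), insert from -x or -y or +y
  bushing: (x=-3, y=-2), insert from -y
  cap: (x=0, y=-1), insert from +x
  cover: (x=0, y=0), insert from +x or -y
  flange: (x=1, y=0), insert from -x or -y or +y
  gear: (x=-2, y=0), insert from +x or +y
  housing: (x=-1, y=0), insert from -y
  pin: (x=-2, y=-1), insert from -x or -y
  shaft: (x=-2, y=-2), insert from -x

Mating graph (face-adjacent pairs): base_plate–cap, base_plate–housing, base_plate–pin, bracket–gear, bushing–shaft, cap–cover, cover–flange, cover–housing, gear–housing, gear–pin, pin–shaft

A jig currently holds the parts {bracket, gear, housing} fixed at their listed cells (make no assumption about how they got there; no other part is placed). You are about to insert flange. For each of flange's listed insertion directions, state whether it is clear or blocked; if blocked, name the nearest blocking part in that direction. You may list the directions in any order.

-x: nearest on ray is housing@(-1, 0) ⇒ blocked
-y: ray from flange(1, 0) has no placed part ⇒ clear
+y: ray from flange(1, 0) has no placed part ⇒ clear

+y: clear; -x: blocked by housing; -y: clear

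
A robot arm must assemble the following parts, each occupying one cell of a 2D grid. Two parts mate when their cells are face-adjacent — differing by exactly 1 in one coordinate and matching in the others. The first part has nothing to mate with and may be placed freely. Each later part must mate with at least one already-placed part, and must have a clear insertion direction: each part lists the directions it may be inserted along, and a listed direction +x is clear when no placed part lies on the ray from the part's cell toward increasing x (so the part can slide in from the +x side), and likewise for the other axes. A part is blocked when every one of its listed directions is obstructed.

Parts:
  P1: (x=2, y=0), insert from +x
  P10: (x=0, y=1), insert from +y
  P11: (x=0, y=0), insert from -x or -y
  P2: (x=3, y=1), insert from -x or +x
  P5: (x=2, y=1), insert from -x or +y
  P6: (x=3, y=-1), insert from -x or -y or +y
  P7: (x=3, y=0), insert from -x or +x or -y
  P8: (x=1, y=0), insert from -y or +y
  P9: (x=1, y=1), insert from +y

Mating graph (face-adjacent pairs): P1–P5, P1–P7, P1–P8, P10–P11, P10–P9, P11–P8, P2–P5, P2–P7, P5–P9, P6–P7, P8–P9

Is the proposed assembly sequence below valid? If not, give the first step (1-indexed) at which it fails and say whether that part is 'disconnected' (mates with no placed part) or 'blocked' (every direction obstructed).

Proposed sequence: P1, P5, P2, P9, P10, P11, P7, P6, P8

Valid

1. P1@(2, 0) [+x clear] — {P1}
2. P5@(2, 1) [-x clear] — {P1, P5}
3. P2@(3, 1) [+x clear] — {P1, P2, P5}
4. P9@(1, 1) [+y clear] — {P1, P2, P5, P9}
5. P10@(0, 1) [+y clear] — {P1, P10, P2, P5, P9}
6. P11@(0, 0) [-x clear] — {P1, P10, P11, P2, P5, P9}
7. P7@(3, 0) [+x clear] — {P1, P10, P11, P2, P5, P7, P9}
8. P6@(3, -1) [-x clear] — {P1, P10, P11, P2, P5, P6, P7, P9}
9. P8@(1, 0) [-y clear] — {P1, P10, P11, P2, P5, P6, P7, P8, P9}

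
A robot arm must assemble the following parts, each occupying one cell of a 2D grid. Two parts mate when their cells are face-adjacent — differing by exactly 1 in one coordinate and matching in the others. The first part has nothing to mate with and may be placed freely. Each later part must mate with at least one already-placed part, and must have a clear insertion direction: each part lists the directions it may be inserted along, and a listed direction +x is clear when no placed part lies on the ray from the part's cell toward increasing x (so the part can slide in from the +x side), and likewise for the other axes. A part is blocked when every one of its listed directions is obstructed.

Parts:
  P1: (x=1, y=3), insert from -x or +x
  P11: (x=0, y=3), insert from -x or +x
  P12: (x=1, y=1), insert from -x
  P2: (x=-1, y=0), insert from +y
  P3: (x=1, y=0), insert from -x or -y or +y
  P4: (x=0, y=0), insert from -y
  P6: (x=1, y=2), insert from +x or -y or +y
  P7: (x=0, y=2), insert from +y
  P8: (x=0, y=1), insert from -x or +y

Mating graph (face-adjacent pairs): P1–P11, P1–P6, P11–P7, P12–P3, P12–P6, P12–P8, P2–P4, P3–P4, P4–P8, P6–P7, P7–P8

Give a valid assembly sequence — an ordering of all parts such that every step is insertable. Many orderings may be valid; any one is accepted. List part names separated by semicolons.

P1; P6; P7; P11; P12; P8; P4; P2; P3

1. P1@(1, 3) [-x clear] — {P1}
2. P6@(1, 2) [+x clear] — {P1, P6}
3. P7@(0, 2) [+y clear] — {P1, P6, P7}
4. P11@(0, 3) [-x clear] — {P1, P11, P6, P7}
5. P12@(1, 1) [-x clear] — {P1, P11, P12, P6, P7}
6. P8@(0, 1) [-x clear] — {P1, P11, P12, P6, P7, P8}
7. P4@(0, 0) [-y clear] — {P1, P11, P12, P4, P6, P7, P8}
8. P2@(-1, 0) [+y clear] — {P1, P11, P12, P2, P4, P6, P7, P8}
9. P3@(1, 0) [-y clear] — {P1, P11, P12, P2, P3, P4, P6, P7, P8}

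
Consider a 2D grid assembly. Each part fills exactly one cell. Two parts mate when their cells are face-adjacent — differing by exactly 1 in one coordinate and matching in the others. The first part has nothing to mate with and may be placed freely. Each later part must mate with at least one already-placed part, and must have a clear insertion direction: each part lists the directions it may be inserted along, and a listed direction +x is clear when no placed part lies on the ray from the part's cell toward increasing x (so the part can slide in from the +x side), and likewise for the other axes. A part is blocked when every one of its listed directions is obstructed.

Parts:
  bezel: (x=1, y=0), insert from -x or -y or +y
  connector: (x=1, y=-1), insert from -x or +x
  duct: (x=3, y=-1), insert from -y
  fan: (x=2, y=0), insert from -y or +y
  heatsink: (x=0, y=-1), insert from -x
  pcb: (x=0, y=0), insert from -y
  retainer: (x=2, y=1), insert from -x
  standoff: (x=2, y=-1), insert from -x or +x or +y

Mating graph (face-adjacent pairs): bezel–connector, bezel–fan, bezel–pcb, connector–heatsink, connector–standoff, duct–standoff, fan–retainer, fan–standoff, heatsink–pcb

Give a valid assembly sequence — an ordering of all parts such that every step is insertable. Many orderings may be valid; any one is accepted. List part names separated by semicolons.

1. standoff@(2, -1) [-x clear] — {standoff}
2. fan@(2, 0) [+y clear] — {fan, standoff}
3. bezel@(1, 0) [-x clear] — {bezel, fan, standoff}
4. connector@(1, -1) [-x clear] — {bezel, connector, fan, standoff}
5. pcb@(0, 0) [-y clear] — {bezel, connector, fan, pcb, standoff}
6. heatsink@(0, -1) [-x clear] — {bezel, connector, fan, heatsink, pcb, standoff}
7. retainer@(2, 1) [-x clear] — {bezel, connector, fan, heatsink, pcb, retainer, standoff}
8. duct@(3, -1) [-y clear] — {bezel, connector, duct, fan, heatsink, pcb, retainer, standoff}

standoff; fan; bezel; connector; pcb; heatsink; retainer; duct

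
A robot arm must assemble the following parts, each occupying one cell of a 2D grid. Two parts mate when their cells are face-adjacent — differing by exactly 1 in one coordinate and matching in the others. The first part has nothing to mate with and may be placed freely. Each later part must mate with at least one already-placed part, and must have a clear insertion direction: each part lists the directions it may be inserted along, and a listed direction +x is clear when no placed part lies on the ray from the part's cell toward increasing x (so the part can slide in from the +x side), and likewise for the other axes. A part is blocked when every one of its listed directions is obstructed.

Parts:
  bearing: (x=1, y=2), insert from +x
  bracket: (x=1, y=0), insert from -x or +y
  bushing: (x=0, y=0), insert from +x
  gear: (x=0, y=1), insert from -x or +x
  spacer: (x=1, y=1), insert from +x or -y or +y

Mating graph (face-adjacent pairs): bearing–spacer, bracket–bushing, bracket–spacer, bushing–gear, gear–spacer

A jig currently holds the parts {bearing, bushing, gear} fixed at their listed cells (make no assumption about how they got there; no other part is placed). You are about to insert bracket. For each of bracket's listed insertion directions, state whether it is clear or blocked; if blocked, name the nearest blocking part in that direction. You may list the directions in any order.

+y: blocked by bearing; -x: blocked by bushing

-x: nearest on ray is bushing@(0, 0) ⇒ blocked
+y: nearest on ray is bearing@(1, 2) ⇒ blocked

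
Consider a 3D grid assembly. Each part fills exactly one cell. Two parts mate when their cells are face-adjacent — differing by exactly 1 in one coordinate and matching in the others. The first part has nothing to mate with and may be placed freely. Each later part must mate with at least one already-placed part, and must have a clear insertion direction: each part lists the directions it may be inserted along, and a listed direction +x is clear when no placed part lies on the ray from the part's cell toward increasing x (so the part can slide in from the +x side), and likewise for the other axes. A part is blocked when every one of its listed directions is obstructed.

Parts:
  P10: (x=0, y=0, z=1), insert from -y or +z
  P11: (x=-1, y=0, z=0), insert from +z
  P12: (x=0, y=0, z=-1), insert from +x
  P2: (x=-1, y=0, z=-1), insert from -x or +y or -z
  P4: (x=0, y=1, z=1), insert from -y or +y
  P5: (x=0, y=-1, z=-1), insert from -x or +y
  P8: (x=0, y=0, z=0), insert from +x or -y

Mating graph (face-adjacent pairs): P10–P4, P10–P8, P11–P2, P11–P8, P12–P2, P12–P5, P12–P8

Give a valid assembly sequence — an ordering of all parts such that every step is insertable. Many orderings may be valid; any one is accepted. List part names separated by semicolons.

P11; P8; P12; P2; P5; P10; P4

1. P11@(-1, 0, 0) [+z clear] — {P11}
2. P8@(0, 0, 0) [+x clear] — {P11, P8}
3. P12@(0, 0, -1) [+x clear] — {P11, P12, P8}
4. P2@(-1, 0, -1) [-x clear] — {P11, P12, P2, P8}
5. P5@(0, -1, -1) [-x clear] — {P11, P12, P2, P5, P8}
6. P10@(0, 0, 1) [-y clear] — {P10, P11, P12, P2, P5, P8}
7. P4@(0, 1, 1) [+y clear] — {P10, P11, P12, P2, P4, P5, P8}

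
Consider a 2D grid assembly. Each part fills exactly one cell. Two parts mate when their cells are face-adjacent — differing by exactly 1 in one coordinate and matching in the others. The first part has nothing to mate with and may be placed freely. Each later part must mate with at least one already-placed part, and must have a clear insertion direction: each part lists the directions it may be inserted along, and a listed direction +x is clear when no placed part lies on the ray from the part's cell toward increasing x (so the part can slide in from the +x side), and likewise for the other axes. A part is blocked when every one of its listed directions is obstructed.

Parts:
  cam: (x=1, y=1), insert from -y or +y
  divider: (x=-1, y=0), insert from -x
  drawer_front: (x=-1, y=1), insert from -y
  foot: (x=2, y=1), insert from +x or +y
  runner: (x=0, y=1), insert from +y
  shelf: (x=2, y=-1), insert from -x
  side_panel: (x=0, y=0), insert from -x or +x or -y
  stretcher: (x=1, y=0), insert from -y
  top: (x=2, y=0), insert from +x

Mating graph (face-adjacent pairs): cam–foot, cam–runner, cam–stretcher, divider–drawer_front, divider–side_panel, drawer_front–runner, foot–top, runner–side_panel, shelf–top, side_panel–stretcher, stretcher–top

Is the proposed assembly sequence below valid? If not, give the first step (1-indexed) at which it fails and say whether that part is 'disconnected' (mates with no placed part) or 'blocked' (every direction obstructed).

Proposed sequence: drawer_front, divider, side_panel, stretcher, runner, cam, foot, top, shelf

Valid

1. drawer_front@(-1, 1) [-y clear] — {drawer_front}
2. divider@(-1, 0) [-x clear] — {divider, drawer_front}
3. side_panel@(0, 0) [+x clear] — {divider, drawer_front, side_panel}
4. stretcher@(1, 0) [-y clear] — {divider, drawer_front, side_panel, stretcher}
5. runner@(0, 1) [+y clear] — {divider, drawer_front, runner, side_panel, stretcher}
6. cam@(1, 1) [+y clear] — {cam, divider, drawer_front, runner, side_panel, stretcher}
7. foot@(2, 1) [+x clear] — {cam, divider, drawer_front, foot, runner, side_panel, stretcher}
8. top@(2, 0) [+x clear] — {cam, divider, drawer_front, foot, runner, side_panel, stretcher, top}
9. shelf@(2, -1) [-x clear] — {cam, divider, drawer_front, foot, runner, shelf, side_panel, stretcher, top}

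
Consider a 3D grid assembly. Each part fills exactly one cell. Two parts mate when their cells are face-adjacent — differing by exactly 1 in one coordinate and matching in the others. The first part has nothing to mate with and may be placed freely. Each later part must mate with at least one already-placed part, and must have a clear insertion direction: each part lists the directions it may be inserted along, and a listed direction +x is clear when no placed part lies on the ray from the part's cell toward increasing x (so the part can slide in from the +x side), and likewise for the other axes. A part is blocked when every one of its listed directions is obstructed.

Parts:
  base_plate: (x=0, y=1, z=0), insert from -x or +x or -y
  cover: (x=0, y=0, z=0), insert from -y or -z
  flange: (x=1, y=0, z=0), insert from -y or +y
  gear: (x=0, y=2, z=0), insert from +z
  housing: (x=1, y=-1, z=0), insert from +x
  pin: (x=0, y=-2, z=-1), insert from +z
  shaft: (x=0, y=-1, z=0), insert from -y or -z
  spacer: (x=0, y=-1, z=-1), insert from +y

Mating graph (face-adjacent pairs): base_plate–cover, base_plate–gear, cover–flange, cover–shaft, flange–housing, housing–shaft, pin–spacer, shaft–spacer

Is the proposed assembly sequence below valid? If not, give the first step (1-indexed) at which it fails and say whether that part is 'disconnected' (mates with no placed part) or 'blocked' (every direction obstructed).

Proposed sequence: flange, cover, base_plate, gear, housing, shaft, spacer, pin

1. flange@(1, 0, 0) [-y clear] — {flange}
2. cover@(0, 0, 0) [-y clear] — {cover, flange}
3. base_plate@(0, 1, 0) [-x clear] — {base_plate, cover, flange}
4. gear@(0, 2, 0) [+z clear] — {base_plate, cover, flange, gear}
5. housing@(1, -1, 0) [+x clear] — {base_plate, cover, flange, gear, housing}
6. shaft@(0, -1, 0) [-y clear] — {base_plate, cover, flange, gear, housing, shaft}
7. spacer@(0, -1, -1) [+y clear] — {base_plate, cover, flange, gear, housing, shaft, spacer}
8. pin@(0, -2, -1) [+z clear] — {base_plate, cover, flange, gear, housing, pin, shaft, spacer}

Valid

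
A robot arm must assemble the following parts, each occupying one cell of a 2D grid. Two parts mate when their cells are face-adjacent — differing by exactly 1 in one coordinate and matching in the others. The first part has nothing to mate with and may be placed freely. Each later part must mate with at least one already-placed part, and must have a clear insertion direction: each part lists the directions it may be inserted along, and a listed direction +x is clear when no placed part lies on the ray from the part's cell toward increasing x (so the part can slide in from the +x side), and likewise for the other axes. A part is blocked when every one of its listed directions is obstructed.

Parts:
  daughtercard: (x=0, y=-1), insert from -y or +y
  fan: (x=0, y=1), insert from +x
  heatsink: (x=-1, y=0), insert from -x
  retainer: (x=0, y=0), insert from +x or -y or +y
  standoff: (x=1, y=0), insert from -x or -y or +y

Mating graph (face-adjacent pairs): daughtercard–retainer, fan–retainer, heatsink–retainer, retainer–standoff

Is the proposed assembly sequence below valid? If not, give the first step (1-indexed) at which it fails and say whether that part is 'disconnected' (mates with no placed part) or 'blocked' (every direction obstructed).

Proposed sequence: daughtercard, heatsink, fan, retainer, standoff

Invalid at step 2 (disconnected)

1. daughtercard@(0, -1) [-y clear] — {daughtercard}
2. heatsink@(-1, 0) — no placed neighbour ⇒ disconnected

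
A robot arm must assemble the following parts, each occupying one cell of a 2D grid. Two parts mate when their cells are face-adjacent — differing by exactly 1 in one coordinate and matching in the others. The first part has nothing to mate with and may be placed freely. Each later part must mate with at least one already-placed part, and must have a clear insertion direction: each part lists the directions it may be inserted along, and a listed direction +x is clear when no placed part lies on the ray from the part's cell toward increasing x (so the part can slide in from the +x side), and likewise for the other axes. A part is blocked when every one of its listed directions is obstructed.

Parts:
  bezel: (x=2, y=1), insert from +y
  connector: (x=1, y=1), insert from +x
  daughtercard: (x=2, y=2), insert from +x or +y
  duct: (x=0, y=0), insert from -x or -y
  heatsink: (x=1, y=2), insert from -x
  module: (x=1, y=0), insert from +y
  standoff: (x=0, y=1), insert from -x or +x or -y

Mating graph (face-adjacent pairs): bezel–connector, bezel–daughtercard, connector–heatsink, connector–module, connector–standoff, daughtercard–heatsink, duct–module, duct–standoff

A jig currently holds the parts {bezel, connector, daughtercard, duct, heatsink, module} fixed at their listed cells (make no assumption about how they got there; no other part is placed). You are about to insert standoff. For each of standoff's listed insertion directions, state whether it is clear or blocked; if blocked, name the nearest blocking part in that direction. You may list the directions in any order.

+x: blocked by connector; -x: clear; -y: blocked by duct

-x: ray from standoff(0, 1) has no placed part ⇒ clear
+x: nearest on ray is connector@(1, 1) ⇒ blocked
-y: nearest on ray is duct@(0, 0) ⇒ blocked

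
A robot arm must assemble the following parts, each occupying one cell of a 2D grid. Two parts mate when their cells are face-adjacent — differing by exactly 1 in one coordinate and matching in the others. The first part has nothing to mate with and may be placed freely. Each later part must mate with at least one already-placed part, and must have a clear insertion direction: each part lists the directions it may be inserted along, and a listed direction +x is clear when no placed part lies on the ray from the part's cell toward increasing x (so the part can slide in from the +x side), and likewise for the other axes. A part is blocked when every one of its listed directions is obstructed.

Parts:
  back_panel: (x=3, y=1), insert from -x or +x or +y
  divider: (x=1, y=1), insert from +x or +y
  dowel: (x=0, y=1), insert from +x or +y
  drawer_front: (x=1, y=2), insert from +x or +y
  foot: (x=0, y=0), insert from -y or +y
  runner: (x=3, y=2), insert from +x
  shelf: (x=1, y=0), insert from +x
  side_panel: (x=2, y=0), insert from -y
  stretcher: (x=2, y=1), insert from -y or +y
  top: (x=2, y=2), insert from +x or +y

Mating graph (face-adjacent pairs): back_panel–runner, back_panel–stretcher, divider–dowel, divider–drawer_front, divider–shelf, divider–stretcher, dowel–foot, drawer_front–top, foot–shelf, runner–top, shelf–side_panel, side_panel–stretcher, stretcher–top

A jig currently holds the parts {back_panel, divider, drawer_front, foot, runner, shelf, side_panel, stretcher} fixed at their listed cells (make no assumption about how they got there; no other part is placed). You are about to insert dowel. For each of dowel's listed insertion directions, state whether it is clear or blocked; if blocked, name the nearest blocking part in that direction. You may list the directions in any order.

+x: blocked by divider; +y: clear

+x: nearest on ray is divider@(1, 1) ⇒ blocked
+y: ray from dowel(0, 1) has no placed part ⇒ clear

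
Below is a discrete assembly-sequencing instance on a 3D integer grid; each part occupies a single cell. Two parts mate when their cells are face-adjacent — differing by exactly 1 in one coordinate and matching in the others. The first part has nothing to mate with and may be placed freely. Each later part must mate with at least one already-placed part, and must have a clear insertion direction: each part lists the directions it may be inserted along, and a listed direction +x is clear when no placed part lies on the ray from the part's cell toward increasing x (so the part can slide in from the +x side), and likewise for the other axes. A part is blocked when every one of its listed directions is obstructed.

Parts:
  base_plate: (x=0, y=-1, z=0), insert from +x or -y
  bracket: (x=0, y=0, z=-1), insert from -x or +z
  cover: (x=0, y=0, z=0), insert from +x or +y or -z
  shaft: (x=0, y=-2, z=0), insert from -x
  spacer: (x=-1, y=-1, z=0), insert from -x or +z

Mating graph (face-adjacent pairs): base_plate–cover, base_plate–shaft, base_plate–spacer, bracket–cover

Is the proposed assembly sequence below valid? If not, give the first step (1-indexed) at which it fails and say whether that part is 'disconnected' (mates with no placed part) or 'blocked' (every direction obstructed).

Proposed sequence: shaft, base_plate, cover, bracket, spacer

Valid

1. shaft@(0, -2, 0) [-x clear] — {shaft}
2. base_plate@(0, -1, 0) [+x clear] — {base_plate, shaft}
3. cover@(0, 0, 0) [+x clear] — {base_plate, cover, shaft}
4. bracket@(0, 0, -1) [-x clear] — {base_plate, bracket, cover, shaft}
5. spacer@(-1, -1, 0) [-x clear] — {base_plate, bracket, cover, shaft, spacer}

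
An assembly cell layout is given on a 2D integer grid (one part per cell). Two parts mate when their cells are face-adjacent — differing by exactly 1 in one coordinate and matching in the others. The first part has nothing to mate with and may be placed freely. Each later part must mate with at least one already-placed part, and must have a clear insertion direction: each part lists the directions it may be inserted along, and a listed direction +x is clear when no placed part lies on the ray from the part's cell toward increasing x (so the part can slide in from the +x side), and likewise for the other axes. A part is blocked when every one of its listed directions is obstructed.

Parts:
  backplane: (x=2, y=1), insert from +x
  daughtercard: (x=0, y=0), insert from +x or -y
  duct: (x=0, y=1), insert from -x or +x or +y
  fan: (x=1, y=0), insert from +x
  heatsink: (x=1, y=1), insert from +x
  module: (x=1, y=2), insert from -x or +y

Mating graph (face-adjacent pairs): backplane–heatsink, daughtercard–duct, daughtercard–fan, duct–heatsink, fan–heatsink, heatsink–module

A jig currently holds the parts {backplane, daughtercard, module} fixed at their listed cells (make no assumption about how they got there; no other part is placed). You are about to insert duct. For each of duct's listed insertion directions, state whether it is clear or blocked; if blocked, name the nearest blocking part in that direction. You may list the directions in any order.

-x: ray from duct(0, 1) has no placed part ⇒ clear
+x: nearest on ray is backplane@(2, 1) ⇒ blocked
+y: ray from duct(0, 1) has no placed part ⇒ clear

+x: blocked by backplane; +y: clear; -x: clear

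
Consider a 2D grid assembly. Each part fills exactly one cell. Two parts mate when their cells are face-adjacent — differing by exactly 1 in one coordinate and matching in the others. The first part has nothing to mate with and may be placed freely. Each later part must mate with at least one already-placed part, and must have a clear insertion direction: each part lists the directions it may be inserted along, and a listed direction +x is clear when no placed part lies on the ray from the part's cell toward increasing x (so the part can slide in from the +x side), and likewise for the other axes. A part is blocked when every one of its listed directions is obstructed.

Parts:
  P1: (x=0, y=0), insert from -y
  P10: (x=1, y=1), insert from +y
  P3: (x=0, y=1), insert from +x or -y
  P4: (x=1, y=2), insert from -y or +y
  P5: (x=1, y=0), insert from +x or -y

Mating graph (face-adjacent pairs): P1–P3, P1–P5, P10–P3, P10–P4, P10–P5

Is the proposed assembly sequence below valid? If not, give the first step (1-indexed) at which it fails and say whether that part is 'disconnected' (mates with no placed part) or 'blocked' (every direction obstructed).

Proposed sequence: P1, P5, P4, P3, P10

1. P1@(0, 0) [-y clear] — {P1}
2. P5@(1, 0) [+x clear] — {P1, P5}
3. P4@(1, 2) — no placed neighbour ⇒ disconnected

Invalid at step 3 (disconnected)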